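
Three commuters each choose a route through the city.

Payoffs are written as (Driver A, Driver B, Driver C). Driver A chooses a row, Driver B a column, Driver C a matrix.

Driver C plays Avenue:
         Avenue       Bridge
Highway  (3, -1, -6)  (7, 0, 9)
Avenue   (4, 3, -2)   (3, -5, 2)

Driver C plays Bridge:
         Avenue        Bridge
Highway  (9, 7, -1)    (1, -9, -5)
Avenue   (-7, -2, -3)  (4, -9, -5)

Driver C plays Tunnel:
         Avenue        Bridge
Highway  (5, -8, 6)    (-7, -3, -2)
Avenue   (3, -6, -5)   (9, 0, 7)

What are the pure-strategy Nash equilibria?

The pure Nash equilibria are (Highway, Bridge, Avenue); (Avenue, Avenue, Avenue); (Avenue, Bridge, Tunnel).

Driver A against (Avenue, Avenue): payoffs 3, 4 → best response Avenue.
Driver A against (Avenue, Bridge): payoffs 9, -7 → best response Highway.
Driver A against (Avenue, Tunnel): payoffs 5, 3 → best response Highway.
Driver A against (Bridge, Avenue): payoffs 7, 3 → best response Highway.
Driver A against (Bridge, Bridge): payoffs 1, 4 → best response Avenue.
Driver A against (Bridge, Tunnel): payoffs -7, 9 → best response Avenue.
Driver B against (Highway, Avenue): payoffs -1, 0 → best response Bridge.
Driver B against (Highway, Bridge): payoffs 7, -9 → best response Avenue.
Driver B against (Highway, Tunnel): payoffs -8, -3 → best response Bridge.
Driver B against (Avenue, Avenue): payoffs 3, -5 → best response Avenue.
Driver B against (Avenue, Bridge): payoffs -2, -9 → best response Avenue.
Driver B against (Avenue, Tunnel): payoffs -6, 0 → best response Bridge.
Driver C against (Highway, Avenue): payoffs -6, -1, 6 → best response Tunnel.
Driver C against (Highway, Bridge): payoffs 9, -5, -2 → best response Avenue.
Driver C against (Avenue, Avenue): payoffs -2, -3, -5 → best response Avenue.
Driver C against (Avenue, Bridge): payoffs 2, -5, 7 → best response Tunnel.
Mutual best responses: (Highway, Bridge, Avenue); (Avenue, Avenue, Avenue); (Avenue, Bridge, Tunnel).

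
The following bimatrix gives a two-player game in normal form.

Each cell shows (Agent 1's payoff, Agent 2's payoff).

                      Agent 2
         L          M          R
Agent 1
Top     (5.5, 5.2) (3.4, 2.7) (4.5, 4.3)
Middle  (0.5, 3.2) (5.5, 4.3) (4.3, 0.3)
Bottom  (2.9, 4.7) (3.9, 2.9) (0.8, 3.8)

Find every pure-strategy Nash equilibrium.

For each player, find the best response to each opponent profile; mutual best responses are the pure NE.
Agent 1 against L: payoffs 5.5, 0.5, 2.9 → best response Top.
Agent 1 against M: payoffs 3.4, 5.5, 3.9 → best response Middle.
Agent 1 against R: payoffs 4.5, 4.3, 0.8 → best response Top.
Agent 2 against Top: payoffs 5.2, 2.7, 4.3 → best response L.
Agent 2 against Middle: payoffs 3.2, 4.3, 0.3 → best response M.
Agent 2 against Bottom: payoffs 4.7, 2.9, 3.8 → best response L.
Mutual best responses: (Top, L); (Middle, M).

Pure-strategy Nash equilibria: (Top, L), (Middle, M)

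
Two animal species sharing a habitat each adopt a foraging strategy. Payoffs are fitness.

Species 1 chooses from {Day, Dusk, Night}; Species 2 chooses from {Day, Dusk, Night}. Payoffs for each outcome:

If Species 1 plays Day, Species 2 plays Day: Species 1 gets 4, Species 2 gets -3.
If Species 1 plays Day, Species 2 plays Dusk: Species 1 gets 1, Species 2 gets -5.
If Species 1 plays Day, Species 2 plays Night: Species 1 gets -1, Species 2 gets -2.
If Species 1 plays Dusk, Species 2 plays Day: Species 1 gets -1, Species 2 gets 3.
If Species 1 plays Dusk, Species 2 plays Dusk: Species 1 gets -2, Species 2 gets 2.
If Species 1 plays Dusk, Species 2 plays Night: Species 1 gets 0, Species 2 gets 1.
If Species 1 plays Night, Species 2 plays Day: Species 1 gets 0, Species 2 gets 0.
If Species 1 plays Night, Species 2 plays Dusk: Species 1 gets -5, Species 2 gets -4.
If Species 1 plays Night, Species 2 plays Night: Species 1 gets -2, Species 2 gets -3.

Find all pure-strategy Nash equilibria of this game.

(Day, Day): Species 2 can switch to Night (-3 → -2). Not NE.
(Day, Dusk): Species 2 can switch to Day (-5 → -3). Not NE.
(Day, Night): Species 1 can switch to Dusk (-1 → 0). Not NE.
(Dusk, Day): Species 1 can switch to Day (-1 → 4). Not NE.
(Dusk, Dusk): Species 1 can switch to Day (-2 → 1). Not NE.
(Dusk, Night): Species 2 can switch to Day (1 → 3). Not NE.
(The remaining 3 profiles each have a profitable deviation by the same check.)

There is no pure-strategy Nash equilibrium.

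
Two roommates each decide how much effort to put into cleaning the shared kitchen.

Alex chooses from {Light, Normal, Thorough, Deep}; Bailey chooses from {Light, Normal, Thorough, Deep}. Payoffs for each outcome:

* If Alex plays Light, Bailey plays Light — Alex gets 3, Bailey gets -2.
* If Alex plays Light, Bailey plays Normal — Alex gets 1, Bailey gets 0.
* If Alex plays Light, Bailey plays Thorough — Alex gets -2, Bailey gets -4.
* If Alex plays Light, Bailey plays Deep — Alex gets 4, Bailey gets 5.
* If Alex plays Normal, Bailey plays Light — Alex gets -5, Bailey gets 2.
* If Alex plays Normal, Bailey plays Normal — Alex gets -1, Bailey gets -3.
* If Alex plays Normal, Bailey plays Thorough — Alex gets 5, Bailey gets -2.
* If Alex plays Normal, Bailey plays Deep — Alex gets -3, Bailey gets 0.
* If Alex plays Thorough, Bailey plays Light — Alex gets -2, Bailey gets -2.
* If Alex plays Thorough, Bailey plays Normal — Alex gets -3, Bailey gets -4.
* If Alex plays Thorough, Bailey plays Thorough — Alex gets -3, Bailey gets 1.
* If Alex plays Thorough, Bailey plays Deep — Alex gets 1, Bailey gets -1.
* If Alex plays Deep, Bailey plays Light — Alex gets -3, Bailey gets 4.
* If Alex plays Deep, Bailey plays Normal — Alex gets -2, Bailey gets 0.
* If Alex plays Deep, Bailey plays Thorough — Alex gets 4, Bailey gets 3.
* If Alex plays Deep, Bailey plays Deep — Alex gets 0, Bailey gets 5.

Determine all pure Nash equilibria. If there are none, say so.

Pure NE: (Light, Deep)

Alex against Light: payoffs 3, -5, -2, -3 → best response Light.
Alex against Normal: payoffs 1, -1, -3, -2 → best response Light.
Alex against Thorough: payoffs -2, 5, -3, 4 → best response Normal.
Alex against Deep: payoffs 4, -3, 1, 0 → best response Light.
Bailey against Light: payoffs -2, 0, -4, 5 → best response Deep.
Bailey against Normal: payoffs 2, -3, -2, 0 → best response Light.
Bailey against Thorough: payoffs -2, -4, 1, -1 → best response Thorough.
Bailey against Deep: payoffs 4, 0, 3, 5 → best response Deep.
Mutual best responses: (Light, Deep).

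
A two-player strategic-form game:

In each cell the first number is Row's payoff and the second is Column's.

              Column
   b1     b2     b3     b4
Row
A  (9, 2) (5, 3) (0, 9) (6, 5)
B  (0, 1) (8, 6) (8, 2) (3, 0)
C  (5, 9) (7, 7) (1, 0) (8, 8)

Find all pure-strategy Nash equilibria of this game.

Check each profile: it is a Nash equilibrium iff no player can strictly gain by switching unilaterally.
(A, b1): Column can switch to b2 (2 → 3). Not NE.
(A, b2): Row can switch to B (5 → 8). Not NE.
(A, b3): Row can switch to B (0 → 8). Not NE.
(A, b4): Row can switch to C (6 → 8). Not NE.
(B, b1): Row can switch to A (0 → 9). Not NE.
(B, b2): Row gets 8, best alternative 7; Column gets 6, best alternative 2. No profitable deviation — NE.
(B, b3): Column can switch to b2 (2 → 6). Not NE.
(The remaining 5 profiles each have a profitable deviation by the same check.)

Pure NE: (B, b2)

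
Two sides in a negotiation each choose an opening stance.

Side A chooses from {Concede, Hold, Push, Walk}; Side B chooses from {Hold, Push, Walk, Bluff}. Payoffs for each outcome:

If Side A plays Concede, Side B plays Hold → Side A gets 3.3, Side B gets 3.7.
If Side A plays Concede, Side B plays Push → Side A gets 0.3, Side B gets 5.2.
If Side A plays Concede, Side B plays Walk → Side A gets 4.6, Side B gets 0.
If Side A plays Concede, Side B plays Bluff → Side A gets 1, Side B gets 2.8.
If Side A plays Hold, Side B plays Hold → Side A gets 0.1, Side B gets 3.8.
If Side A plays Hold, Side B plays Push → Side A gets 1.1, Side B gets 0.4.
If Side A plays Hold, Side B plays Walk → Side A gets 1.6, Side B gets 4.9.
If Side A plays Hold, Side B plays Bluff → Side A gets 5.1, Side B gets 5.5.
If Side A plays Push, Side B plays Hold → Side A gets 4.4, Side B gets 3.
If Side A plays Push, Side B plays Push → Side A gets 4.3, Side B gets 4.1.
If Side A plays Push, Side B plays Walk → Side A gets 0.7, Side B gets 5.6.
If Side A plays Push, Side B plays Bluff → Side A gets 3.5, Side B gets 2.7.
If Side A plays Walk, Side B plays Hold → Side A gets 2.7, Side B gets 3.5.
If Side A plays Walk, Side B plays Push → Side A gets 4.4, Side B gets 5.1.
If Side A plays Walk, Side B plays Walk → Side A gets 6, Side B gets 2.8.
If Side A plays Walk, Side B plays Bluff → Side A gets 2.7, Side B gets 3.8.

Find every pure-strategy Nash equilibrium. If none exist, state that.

The pure Nash equilibria are (Hold, Bluff) and (Walk, Push).

Mark each player's best response to every combination of opponents' strategies; a profile where every player is best-responding is a pure Nash equilibrium.
Side A against Hold: payoffs 3.3, 0.1, 4.4, 2.7 → best response Push.
Side A against Push: payoffs 0.3, 1.1, 4.3, 4.4 → best response Walk.
Side A against Walk: payoffs 4.6, 1.6, 0.7, 6 → best response Walk.
Side A against Bluff: payoffs 1, 5.1, 3.5, 2.7 → best response Hold.
Side B against Concede: payoffs 3.7, 5.2, 0, 2.8 → best response Push.
Side B against Hold: payoffs 3.8, 0.4, 4.9, 5.5 → best response Bluff.
Side B against Push: payoffs 3, 4.1, 5.6, 2.7 → best response Walk.
Side B against Walk: payoffs 3.5, 5.1, 2.8, 3.8 → best response Push.
Mutual best responses: (Hold, Bluff); (Walk, Push).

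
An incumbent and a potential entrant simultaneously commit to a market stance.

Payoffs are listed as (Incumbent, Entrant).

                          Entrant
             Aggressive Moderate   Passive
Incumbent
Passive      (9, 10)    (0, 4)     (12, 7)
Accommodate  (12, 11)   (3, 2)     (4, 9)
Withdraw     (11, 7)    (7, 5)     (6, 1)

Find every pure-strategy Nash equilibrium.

Pure NE: (Accommodate, Aggressive)

(Passive, Aggressive): Incumbent can switch to Accommodate (9 → 12). Not NE.
(Passive, Moderate): Incumbent can switch to Accommodate (0 → 3). Not NE.
(Passive, Passive): Entrant can switch to Aggressive (7 → 10). Not NE.
(Accommodate, Aggressive): Incumbent gets 12, best alternative 11; Entrant gets 11, best alternative 9. No profitable deviation — NE.
(Accommodate, Moderate): Incumbent can switch to Withdraw (3 → 7). Not NE.
(Accommodate, Passive): Incumbent can switch to Passive (4 → 12). Not NE.
(Withdraw, Aggressive): Incumbent can switch to Accommodate (11 → 12). Not NE.
(The remaining 2 profiles each have a profitable deviation by the same check.)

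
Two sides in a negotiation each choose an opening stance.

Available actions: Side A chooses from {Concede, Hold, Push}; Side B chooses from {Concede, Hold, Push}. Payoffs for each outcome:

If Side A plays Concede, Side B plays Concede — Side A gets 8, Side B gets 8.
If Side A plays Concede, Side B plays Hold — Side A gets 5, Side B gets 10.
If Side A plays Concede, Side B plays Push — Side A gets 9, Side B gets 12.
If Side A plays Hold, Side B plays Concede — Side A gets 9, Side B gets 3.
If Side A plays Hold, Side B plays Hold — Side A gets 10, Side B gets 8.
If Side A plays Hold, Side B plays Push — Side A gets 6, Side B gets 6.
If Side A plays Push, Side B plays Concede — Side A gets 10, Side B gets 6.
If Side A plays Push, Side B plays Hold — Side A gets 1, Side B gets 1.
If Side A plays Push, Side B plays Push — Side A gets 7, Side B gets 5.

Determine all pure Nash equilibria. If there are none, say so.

Side A against Concede: payoffs 8, 9, 10 → best response Push.
Side A against Hold: payoffs 5, 10, 1 → best response Hold.
Side A against Push: payoffs 9, 6, 7 → best response Concede.
Side B against Concede: payoffs 8, 10, 12 → best response Push.
Side B against Hold: payoffs 3, 8, 6 → best response Hold.
Side B against Push: payoffs 6, 1, 5 → best response Concede.
Mutual best responses: (Concede, Push); (Hold, Hold); (Push, Concede).

(Concede, Push), (Hold, Hold), (Push, Concede)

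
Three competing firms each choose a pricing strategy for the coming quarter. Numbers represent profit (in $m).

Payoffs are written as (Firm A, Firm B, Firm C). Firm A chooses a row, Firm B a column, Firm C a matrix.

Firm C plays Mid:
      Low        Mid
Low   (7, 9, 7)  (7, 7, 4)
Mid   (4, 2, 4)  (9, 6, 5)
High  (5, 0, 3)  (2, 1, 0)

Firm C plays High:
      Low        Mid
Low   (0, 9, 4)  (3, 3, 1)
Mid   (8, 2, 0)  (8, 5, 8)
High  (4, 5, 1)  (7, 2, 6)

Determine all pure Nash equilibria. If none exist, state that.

The pure Nash equilibria are (Low, Low, Mid), (Mid, Mid, High).

Mark each player's best response to every combination of opponents' strategies; a profile where every player is best-responding is a pure Nash equilibrium.
Firm A against (Low, Mid): payoffs 7, 4, 5 → best response Low.
Firm A against (Low, High): payoffs 0, 8, 4 → best response Mid.
Firm A against (Mid, Mid): payoffs 7, 9, 2 → best response Mid.
Firm A against (Mid, High): payoffs 3, 8, 7 → best response Mid.
Firm B against (Low, Mid): payoffs 9, 7 → best response Low.
Firm B against (Low, High): payoffs 9, 3 → best response Low.
Firm B against (Mid, Mid): payoffs 2, 6 → best response Mid.
Firm B against (Mid, High): payoffs 2, 5 → best response Mid.
Firm B against (High, Mid): payoffs 0, 1 → best response Mid.
Firm B against (High, High): payoffs 5, 2 → best response Low.
Firm C against (Low, Low): payoffs 7, 4 → best response Mid.
Firm C against (Low, Mid): payoffs 4, 1 → best response Mid.
Firm C against (Mid, Low): payoffs 4, 0 → best response Mid.
Firm C against (Mid, Mid): payoffs 5, 8 → best response High.
Firm C against (High, Low): payoffs 3, 1 → best response Mid.
Firm C against (High, Mid): payoffs 0, 6 → best response High.
Mutual best responses: (Low, Low, Mid); (Mid, Mid, High).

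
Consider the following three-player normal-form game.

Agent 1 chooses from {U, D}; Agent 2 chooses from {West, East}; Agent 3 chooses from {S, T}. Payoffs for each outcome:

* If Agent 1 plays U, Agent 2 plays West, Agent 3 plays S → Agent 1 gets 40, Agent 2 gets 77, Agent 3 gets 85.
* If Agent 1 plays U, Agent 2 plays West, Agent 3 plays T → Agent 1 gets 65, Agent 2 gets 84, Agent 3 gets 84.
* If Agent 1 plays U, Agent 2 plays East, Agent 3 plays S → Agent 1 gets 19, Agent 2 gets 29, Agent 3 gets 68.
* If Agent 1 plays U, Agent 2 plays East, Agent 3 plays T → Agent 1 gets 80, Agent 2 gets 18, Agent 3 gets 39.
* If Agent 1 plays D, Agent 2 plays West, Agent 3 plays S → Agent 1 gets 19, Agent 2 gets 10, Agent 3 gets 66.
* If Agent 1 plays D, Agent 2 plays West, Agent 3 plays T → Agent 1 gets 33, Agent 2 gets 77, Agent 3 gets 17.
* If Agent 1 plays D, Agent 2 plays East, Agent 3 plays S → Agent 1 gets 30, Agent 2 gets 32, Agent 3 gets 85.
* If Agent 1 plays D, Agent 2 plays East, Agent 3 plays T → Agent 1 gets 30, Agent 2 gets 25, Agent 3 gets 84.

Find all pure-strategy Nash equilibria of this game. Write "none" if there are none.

(U, West, S), (D, East, S)

Mark each player's best response to every combination of opponents' strategies; a profile where every player is best-responding is a pure Nash equilibrium.
Agent 1 against (West, S): payoffs 40, 19 → best response U.
Agent 1 against (West, T): payoffs 65, 33 → best response U.
Agent 1 against (East, S): payoffs 19, 30 → best response D.
Agent 1 against (East, T): payoffs 80, 30 → best response U.
Agent 2 against (U, S): payoffs 77, 29 → best response West.
Agent 2 against (U, T): payoffs 84, 18 → best response West.
Agent 2 against (D, S): payoffs 10, 32 → best response East.
Agent 2 against (D, T): payoffs 77, 25 → best response West.
Agent 3 against (U, West): payoffs 85, 84 → best response S.
Agent 3 against (U, East): payoffs 68, 39 → best response S.
Agent 3 against (D, West): payoffs 66, 17 → best response S.
Agent 3 against (D, East): payoffs 85, 84 → best response S.
Mutual best responses: (U, West, S); (D, East, S).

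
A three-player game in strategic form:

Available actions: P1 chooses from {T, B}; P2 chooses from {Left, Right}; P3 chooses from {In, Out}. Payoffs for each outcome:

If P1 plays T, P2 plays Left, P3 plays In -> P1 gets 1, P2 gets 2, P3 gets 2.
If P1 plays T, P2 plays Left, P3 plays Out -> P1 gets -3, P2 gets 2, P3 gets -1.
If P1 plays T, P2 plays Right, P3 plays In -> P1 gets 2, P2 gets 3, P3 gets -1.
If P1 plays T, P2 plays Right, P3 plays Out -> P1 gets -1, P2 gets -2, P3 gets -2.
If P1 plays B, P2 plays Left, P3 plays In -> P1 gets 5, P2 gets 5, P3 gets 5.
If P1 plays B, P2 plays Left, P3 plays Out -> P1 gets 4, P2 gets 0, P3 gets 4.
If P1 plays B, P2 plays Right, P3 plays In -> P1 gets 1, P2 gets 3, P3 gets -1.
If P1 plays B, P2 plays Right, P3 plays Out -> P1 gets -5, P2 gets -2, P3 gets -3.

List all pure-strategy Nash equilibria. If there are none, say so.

P1 against (Left, In): payoffs 1, 5 → best response B.
P1 against (Left, Out): payoffs -3, 4 → best response B.
P1 against (Right, In): payoffs 2, 1 → best response T.
P1 against (Right, Out): payoffs -1, -5 → best response T.
P2 against (T, In): payoffs 2, 3 → best response Right.
P2 against (T, Out): payoffs 2, -2 → best response Left.
P2 against (B, In): payoffs 5, 3 → best response Left.
P2 against (B, Out): payoffs 0, -2 → best response Left.
P3 against (T, Left): payoffs 2, -1 → best response In.
P3 against (T, Right): payoffs -1, -2 → best response In.
P3 against (B, Left): payoffs 5, 4 → best response In.
P3 against (B, Right): payoffs -1, -3 → best response In.
Mutual best responses: (T, Right, In); (B, Left, In).

Pure-strategy Nash equilibria: (T, Right, In), (B, Left, In)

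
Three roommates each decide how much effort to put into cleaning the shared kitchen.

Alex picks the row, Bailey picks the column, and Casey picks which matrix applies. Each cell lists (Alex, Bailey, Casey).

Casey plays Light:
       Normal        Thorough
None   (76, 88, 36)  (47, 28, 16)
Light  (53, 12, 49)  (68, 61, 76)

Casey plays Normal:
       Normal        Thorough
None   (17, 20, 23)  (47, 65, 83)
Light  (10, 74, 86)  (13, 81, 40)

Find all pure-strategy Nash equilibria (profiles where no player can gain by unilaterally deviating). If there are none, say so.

(None, Normal, Light): Alex gets 76, best alternative 53; Bailey gets 88, best alternative 28; Casey gets 36, best alternative 23. No profitable deviation — NE.
(None, Normal, Normal): Bailey can switch to Thorough (20 → 65). Not NE.
(None, Thorough, Light): Alex can switch to Light (47 → 68). Not NE.
(None, Thorough, Normal): Alex gets 47, best alternative 13; Bailey gets 65, best alternative 20; Casey gets 83, best alternative 16. No profitable deviation — NE.
(Light, Normal, Light): Alex can switch to None (53 → 76). Not NE.
(Light, Normal, Normal): Alex can switch to None (10 → 17). Not NE.
(Light, Thorough, Light): Alex gets 68, best alternative 47; Bailey gets 61, best alternative 12; Casey gets 76, best alternative 40. No profitable deviation — NE.
(Light, Thorough, Normal): Alex can switch to None (13 → 47). Not NE.

Pure-strategy Nash equilibria: (None, Normal, Light) and (None, Thorough, Normal) and (Light, Thorough, Light)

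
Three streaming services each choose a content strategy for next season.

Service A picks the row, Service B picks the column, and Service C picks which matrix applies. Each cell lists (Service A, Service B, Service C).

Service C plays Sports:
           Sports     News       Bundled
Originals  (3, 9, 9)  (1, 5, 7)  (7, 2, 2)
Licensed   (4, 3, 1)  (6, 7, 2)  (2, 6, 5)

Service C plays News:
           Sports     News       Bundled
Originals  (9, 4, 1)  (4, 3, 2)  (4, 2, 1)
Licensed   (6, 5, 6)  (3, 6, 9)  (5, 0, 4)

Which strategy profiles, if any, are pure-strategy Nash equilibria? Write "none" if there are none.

(Originals, Sports, Sports): Service A can switch to Licensed (3 → 4). Not NE.
(Originals, Sports, News): Service C can switch to Sports (1 → 9). Not NE.
(Originals, News, Sports): Service A can switch to Licensed (1 → 6). Not NE.
(Originals, News, News): Service B can switch to Sports (3 → 4). Not NE.
(Originals, Bundled, Sports): Service B can switch to Sports (2 → 9). Not NE.
(Originals, Bundled, News): Service A can switch to Licensed (4 → 5). Not NE.
(The remaining 6 profiles each have a profitable deviation by the same check.)

No pure-strategy Nash equilibrium.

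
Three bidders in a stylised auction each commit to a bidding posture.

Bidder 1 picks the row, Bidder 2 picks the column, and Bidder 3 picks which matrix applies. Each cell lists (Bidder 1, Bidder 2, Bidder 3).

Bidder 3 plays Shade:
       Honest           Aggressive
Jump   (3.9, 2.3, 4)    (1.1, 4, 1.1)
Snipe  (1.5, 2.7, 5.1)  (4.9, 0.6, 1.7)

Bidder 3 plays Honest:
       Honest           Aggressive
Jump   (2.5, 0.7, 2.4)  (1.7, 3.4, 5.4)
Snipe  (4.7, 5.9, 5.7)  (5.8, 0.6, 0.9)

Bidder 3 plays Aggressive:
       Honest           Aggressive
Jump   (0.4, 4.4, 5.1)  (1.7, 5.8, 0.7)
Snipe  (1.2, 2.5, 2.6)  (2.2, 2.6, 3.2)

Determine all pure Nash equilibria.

For each player, find the best response to each opponent profile; mutual best responses are the pure NE.
Bidder 1 against (Honest, Shade): payoffs 3.9, 1.5 → best response Jump.
Bidder 1 against (Honest, Honest): payoffs 2.5, 4.7 → best response Snipe.
Bidder 1 against (Honest, Aggressive): payoffs 0.4, 1.2 → best response Snipe.
Bidder 1 against (Aggressive, Shade): payoffs 1.1, 4.9 → best response Snipe.
Bidder 1 against (Aggressive, Honest): payoffs 1.7, 5.8 → best response Snipe.
Bidder 1 against (Aggressive, Aggressive): payoffs 1.7, 2.2 → best response Snipe.
Bidder 2 against (Jump, Shade): payoffs 2.3, 4 → best response Aggressive.
Bidder 2 against (Jump, Honest): payoffs 0.7, 3.4 → best response Aggressive.
Bidder 2 against (Jump, Aggressive): payoffs 4.4, 5.8 → best response Aggressive.
Bidder 2 against (Snipe, Shade): payoffs 2.7, 0.6 → best response Honest.
Bidder 2 against (Snipe, Honest): payoffs 5.9, 0.6 → best response Honest.
Bidder 2 against (Snipe, Aggressive): payoffs 2.5, 2.6 → best response Aggressive.
Bidder 3 against (Jump, Honest): payoffs 4, 2.4, 5.1 → best response Aggressive.
Bidder 3 against (Jump, Aggressive): payoffs 1.1, 5.4, 0.7 → best response Honest.
Bidder 3 against (Snipe, Honest): payoffs 5.1, 5.7, 2.6 → best response Honest.
Bidder 3 against (Snipe, Aggressive): payoffs 1.7, 0.9, 3.2 → best response Aggressive.
Mutual best responses: (Snipe, Honest, Honest); (Snipe, Aggressive, Aggressive).

Pure-strategy Nash equilibria: (Snipe, Honest, Honest); (Snipe, Aggressive, Aggressive)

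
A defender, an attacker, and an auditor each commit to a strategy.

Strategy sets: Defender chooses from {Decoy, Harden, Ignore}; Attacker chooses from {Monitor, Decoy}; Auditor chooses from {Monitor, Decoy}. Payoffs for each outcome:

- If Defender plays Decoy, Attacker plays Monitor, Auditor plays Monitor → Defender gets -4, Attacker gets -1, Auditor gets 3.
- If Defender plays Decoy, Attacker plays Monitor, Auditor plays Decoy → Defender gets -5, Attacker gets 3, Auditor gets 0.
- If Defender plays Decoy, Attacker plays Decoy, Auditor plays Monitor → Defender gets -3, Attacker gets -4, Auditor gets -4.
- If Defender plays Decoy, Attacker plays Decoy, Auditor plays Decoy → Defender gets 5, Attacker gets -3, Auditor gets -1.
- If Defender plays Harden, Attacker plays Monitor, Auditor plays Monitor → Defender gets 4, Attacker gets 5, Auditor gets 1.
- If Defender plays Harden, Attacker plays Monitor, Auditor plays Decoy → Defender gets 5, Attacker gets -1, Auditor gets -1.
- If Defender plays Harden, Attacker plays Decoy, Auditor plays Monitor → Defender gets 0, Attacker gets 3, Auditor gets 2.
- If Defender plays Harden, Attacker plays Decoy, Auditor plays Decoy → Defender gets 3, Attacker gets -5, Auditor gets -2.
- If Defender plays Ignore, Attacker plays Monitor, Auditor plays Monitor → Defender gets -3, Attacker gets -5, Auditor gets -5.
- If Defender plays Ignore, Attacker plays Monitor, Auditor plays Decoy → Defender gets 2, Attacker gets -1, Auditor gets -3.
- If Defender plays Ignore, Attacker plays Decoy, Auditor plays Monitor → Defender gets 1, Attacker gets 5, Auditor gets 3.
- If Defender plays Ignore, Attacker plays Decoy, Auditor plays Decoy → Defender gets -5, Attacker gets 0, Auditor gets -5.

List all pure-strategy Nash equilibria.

(Harden, Monitor, Monitor) and (Ignore, Decoy, Monitor)

Defender against (Monitor, Monitor): payoffs -4, 4, -3 → best response Harden.
Defender against (Monitor, Decoy): payoffs -5, 5, 2 → best response Harden.
Defender against (Decoy, Monitor): payoffs -3, 0, 1 → best response Ignore.
Defender against (Decoy, Decoy): payoffs 5, 3, -5 → best response Decoy.
Attacker against (Decoy, Monitor): payoffs -1, -4 → best response Monitor.
Attacker against (Decoy, Decoy): payoffs 3, -3 → best response Monitor.
Attacker against (Harden, Monitor): payoffs 5, 3 → best response Monitor.
Attacker against (Harden, Decoy): payoffs -1, -5 → best response Monitor.
Attacker against (Ignore, Monitor): payoffs -5, 5 → best response Decoy.
Attacker against (Ignore, Decoy): payoffs -1, 0 → best response Decoy.
Auditor against (Decoy, Monitor): payoffs 3, 0 → best response Monitor.
Auditor against (Decoy, Decoy): payoffs -4, -1 → best response Decoy.
Auditor against (Harden, Monitor): payoffs 1, -1 → best response Monitor.
Auditor against (Harden, Decoy): payoffs 2, -2 → best response Monitor.
Auditor against (Ignore, Monitor): payoffs -5, -3 → best response Decoy.
Auditor against (Ignore, Decoy): payoffs 3, -5 → best response Monitor.
Mutual best responses: (Harden, Monitor, Monitor); (Ignore, Decoy, Monitor).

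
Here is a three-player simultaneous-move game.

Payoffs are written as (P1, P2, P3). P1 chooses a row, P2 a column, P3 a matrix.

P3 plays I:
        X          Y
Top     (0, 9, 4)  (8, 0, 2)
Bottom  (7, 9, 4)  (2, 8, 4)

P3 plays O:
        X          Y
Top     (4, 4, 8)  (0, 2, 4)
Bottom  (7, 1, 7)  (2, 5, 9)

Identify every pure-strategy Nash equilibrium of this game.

Pure NE: (Bottom, Y, O)

P1 against (X, I): payoffs 0, 7 → best response Bottom.
P1 against (X, O): payoffs 4, 7 → best response Bottom.
P1 against (Y, I): payoffs 8, 2 → best response Top.
P1 against (Y, O): payoffs 0, 2 → best response Bottom.
P2 against (Top, I): payoffs 9, 0 → best response X.
P2 against (Top, O): payoffs 4, 2 → best response X.
P2 against (Bottom, I): payoffs 9, 8 → best response X.
P2 against (Bottom, O): payoffs 1, 5 → best response Y.
P3 against (Top, X): payoffs 4, 8 → best response O.
P3 against (Top, Y): payoffs 2, 4 → best response O.
P3 against (Bottom, X): payoffs 4, 7 → best response O.
P3 against (Bottom, Y): payoffs 4, 9 → best response O.
Mutual best responses: (Bottom, Y, O).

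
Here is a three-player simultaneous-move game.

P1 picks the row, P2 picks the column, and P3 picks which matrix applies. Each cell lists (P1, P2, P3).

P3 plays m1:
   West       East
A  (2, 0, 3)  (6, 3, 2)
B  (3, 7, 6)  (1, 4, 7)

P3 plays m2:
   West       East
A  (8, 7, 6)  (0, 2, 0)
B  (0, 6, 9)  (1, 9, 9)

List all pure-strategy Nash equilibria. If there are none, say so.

The pure Nash equilibria are (A, West, m2), (A, East, m1), (B, East, m2).

Check each profile: it is a Nash equilibrium iff no player can strictly gain by switching unilaterally.
(A, West, m1): P1 can switch to B (2 → 3). Not NE.
(A, West, m2): P1 gets 8, best alternative 0; P2 gets 7, best alternative 2; P3 gets 6, best alternative 3. No profitable deviation — NE.
(A, East, m1): P1 gets 6, best alternative 1; P2 gets 3, best alternative 0; P3 gets 2, best alternative 0. No profitable deviation — NE.
(A, East, m2): P1 can switch to B (0 → 1). Not NE.
(B, West, m1): P3 can switch to m2 (6 → 9). Not NE.
(B, West, m2): P1 can switch to A (0 → 8). Not NE.
(B, East, m1): P1 can switch to A (1 → 6). Not NE.
(B, East, m2): P1 gets 1, best alternative 0; P2 gets 9, best alternative 6; P3 gets 9, best alternative 7. No profitable deviation — NE.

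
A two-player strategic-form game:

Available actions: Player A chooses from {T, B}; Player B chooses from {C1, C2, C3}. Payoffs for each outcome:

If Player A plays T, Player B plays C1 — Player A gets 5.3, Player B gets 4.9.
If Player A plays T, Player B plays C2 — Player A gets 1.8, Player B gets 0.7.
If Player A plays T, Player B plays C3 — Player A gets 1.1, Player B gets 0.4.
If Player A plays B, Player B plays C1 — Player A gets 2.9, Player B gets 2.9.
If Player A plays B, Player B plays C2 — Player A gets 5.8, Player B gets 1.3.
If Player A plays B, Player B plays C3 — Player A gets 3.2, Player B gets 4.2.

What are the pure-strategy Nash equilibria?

For each player, find the best response to each opponent profile; mutual best responses are the pure NE.
Player A against C1: payoffs 5.3, 2.9 → best response T.
Player A against C2: payoffs 1.8, 5.8 → best response B.
Player A against C3: payoffs 1.1, 3.2 → best response B.
Player B against T: payoffs 4.9, 0.7, 0.4 → best response C1.
Player B against B: payoffs 2.9, 1.3, 4.2 → best response C3.
Mutual best responses: (T, C1); (B, C3).

(T, C1); (B, C3)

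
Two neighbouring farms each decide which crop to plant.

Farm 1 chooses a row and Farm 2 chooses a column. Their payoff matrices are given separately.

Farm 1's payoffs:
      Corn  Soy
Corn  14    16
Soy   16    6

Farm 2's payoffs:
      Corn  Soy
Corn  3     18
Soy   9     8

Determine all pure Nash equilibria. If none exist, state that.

The pure Nash equilibria are (Corn, Soy); (Soy, Corn).

Farm 1 against Corn: payoffs 14, 16 → best response Soy.
Farm 1 against Soy: payoffs 16, 6 → best response Corn.
Farm 2 against Corn: payoffs 3, 18 → best response Soy.
Farm 2 against Soy: payoffs 9, 8 → best response Corn.
Mutual best responses: (Corn, Soy); (Soy, Corn).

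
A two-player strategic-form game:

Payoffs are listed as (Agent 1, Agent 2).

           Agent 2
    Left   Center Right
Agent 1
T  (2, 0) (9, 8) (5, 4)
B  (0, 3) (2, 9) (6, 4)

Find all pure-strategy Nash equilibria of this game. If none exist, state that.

(T, Left): Agent 2 can switch to Center (0 → 8). Not NE.
(T, Center): Agent 1 gets 9, best alternative 2; Agent 2 gets 8, best alternative 4. No profitable deviation — NE.
(T, Right): Agent 1 can switch to B (5 → 6). Not NE.
(B, Left): Agent 1 can switch to T (0 → 2). Not NE.
(B, Center): Agent 1 can switch to T (2 → 9). Not NE.
(B, Right): Agent 2 can switch to Center (4 → 9). Not NE.

The unique pure-strategy Nash equilibrium is (T, Center).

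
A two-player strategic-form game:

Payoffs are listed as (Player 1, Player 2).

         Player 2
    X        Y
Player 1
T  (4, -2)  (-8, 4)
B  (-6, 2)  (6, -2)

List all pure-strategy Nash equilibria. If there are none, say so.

There is no pure-strategy Nash equilibrium.

Player 1 against X: payoffs 4, -6 → best response T.
Player 1 against Y: payoffs -8, 6 → best response B.
Player 2 against T: payoffs -2, 4 → best response Y.
Player 2 against B: payoffs 2, -2 → best response X.
No profile is a mutual best response for all players.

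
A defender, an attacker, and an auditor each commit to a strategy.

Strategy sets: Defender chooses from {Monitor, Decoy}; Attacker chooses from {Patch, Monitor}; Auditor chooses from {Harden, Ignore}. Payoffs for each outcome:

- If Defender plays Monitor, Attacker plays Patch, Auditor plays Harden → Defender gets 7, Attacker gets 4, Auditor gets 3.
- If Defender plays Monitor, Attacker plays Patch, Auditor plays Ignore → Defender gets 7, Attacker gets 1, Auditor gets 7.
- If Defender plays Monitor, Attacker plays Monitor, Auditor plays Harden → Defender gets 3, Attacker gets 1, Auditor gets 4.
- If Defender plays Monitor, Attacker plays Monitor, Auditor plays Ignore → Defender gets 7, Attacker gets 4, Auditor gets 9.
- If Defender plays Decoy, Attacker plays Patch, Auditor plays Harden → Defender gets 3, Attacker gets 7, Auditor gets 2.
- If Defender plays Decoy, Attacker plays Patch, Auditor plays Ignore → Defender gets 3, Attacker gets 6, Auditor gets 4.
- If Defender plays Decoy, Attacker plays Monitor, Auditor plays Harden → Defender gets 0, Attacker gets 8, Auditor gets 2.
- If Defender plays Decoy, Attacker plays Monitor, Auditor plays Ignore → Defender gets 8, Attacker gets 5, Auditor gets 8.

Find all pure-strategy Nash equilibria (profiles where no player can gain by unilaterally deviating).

(Monitor, Patch, Harden): Auditor can switch to Ignore (3 → 7). Not NE.
(Monitor, Patch, Ignore): Attacker can switch to Monitor (1 → 4). Not NE.
(Monitor, Monitor, Harden): Attacker can switch to Patch (1 → 4). Not NE.
(Monitor, Monitor, Ignore): Defender can switch to Decoy (7 → 8). Not NE.
(Decoy, Patch, Harden): Defender can switch to Monitor (3 → 7). Not NE.
(Decoy, Patch, Ignore): Defender can switch to Monitor (3 → 7). Not NE.
(Decoy, Monitor, Harden): Defender can switch to Monitor (0 → 3). Not NE.
(Decoy, Monitor, Ignore): Attacker can switch to Patch (5 → 6). Not NE.

No pure-strategy Nash equilibrium.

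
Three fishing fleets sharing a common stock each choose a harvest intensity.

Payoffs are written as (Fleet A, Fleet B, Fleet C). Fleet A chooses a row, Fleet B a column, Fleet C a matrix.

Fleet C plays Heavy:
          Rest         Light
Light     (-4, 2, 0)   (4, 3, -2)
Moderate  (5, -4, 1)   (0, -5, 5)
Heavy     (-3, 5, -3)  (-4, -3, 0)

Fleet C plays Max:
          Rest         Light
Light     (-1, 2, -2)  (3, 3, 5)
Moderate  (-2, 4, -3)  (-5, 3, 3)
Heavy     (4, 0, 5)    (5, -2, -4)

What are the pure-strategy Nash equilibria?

The pure Nash equilibria are (Moderate, Rest, Heavy) and (Heavy, Rest, Max).

Fleet A against (Rest, Heavy): payoffs -4, 5, -3 → best response Moderate.
Fleet A against (Rest, Max): payoffs -1, -2, 4 → best response Heavy.
Fleet A against (Light, Heavy): payoffs 4, 0, -4 → best response Light.
Fleet A against (Light, Max): payoffs 3, -5, 5 → best response Heavy.
Fleet B against (Light, Heavy): payoffs 2, 3 → best response Light.
Fleet B against (Light, Max): payoffs 2, 3 → best response Light.
Fleet B against (Moderate, Heavy): payoffs -4, -5 → best response Rest.
Fleet B against (Moderate, Max): payoffs 4, 3 → best response Rest.
Fleet B against (Heavy, Heavy): payoffs 5, -3 → best response Rest.
Fleet B against (Heavy, Max): payoffs 0, -2 → best response Rest.
Fleet C against (Light, Rest): payoffs 0, -2 → best response Heavy.
Fleet C against (Light, Light): payoffs -2, 5 → best response Max.
Fleet C against (Moderate, Rest): payoffs 1, -3 → best response Heavy.
Fleet C against (Moderate, Light): payoffs 5, 3 → best response Heavy.
Fleet C against (Heavy, Rest): payoffs -3, 5 → best response Max.
Fleet C against (Heavy, Light): payoffs 0, -4 → best response Heavy.
Mutual best responses: (Moderate, Rest, Heavy); (Heavy, Rest, Max).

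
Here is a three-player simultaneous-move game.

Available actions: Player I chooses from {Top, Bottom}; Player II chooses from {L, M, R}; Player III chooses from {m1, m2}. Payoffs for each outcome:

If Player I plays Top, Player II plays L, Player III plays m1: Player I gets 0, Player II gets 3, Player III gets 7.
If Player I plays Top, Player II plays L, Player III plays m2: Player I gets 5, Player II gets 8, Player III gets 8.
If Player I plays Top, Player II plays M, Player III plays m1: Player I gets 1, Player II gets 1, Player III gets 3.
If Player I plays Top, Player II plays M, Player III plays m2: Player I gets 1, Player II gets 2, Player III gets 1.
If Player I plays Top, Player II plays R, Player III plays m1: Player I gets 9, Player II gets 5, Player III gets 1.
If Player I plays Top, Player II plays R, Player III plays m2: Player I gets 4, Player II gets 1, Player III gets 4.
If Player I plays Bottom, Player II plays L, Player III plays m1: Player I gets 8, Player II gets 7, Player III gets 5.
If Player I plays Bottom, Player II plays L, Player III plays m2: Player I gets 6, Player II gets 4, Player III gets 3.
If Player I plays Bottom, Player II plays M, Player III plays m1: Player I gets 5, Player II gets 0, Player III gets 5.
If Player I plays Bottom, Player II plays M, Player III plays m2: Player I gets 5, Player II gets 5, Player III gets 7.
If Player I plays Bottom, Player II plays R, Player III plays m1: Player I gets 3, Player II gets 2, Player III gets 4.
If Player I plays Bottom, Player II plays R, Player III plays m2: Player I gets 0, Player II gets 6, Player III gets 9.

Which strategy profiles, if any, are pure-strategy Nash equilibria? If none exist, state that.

(Top, L, m1): Player I can switch to Bottom (0 → 8). Not NE.
(Top, L, m2): Player I can switch to Bottom (5 → 6). Not NE.
(Top, M, m1): Player I can switch to Bottom (1 → 5). Not NE.
(Top, M, m2): Player I can switch to Bottom (1 → 5). Not NE.
(Top, R, m1): Player III can switch to m2 (1 → 4). Not NE.
(Top, R, m2): Player II can switch to L (1 → 8). Not NE.
(Bottom, L, m1): Player I gets 8, best alternative 0; Player II gets 7, best alternative 2; Player III gets 5, best alternative 3. No profitable deviation — NE.
(Bottom, L, m2): Player II can switch to M (4 → 5). Not NE.
(Bottom, M, m1): Player II can switch to L (0 → 7). Not NE.
(Bottom, M, m2): Player II can switch to R (5 → 6). Not NE.
(Bottom, R, m1): Player I can switch to Top (3 → 9). Not NE.
(The remaining 1 profile has a profitable deviation by the same check.)

The unique pure-strategy Nash equilibrium is (Bottom, L, m1).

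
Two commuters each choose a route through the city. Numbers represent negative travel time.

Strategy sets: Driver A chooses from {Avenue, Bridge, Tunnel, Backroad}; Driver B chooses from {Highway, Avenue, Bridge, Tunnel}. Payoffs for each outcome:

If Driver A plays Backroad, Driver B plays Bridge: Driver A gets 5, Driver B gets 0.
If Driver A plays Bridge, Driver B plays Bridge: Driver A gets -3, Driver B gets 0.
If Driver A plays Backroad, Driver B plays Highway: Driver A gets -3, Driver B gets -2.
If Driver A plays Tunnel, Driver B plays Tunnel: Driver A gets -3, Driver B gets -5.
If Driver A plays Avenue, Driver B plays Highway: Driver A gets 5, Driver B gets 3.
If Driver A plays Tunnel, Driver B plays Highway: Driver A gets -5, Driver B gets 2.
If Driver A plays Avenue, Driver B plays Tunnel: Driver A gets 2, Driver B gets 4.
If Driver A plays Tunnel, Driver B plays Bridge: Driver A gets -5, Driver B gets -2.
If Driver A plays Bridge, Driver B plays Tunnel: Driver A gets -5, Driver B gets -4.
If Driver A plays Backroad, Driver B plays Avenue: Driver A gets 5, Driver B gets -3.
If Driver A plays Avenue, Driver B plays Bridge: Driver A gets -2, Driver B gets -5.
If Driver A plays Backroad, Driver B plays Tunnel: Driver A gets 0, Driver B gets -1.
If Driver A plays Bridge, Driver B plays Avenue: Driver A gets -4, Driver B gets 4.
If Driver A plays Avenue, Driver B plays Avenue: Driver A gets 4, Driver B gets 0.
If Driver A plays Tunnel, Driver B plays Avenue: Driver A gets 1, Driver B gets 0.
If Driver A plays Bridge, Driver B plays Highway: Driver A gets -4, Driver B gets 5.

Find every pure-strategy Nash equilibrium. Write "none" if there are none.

The pure Nash equilibria are (Avenue, Tunnel); (Backroad, Bridge).

Driver A against Highway: payoffs 5, -4, -5, -3 → best response Avenue.
Driver A against Avenue: payoffs 4, -4, 1, 5 → best response Backroad.
Driver A against Bridge: payoffs -2, -3, -5, 5 → best response Backroad.
Driver A against Tunnel: payoffs 2, -5, -3, 0 → best response Avenue.
Driver B against Avenue: payoffs 3, 0, -5, 4 → best response Tunnel.
Driver B against Bridge: payoffs 5, 4, 0, -4 → best response Highway.
Driver B against Tunnel: payoffs 2, 0, -2, -5 → best response Highway.
Driver B against Backroad: payoffs -2, -3, 0, -1 → best response Bridge.
Mutual best responses: (Avenue, Tunnel); (Backroad, Bridge).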